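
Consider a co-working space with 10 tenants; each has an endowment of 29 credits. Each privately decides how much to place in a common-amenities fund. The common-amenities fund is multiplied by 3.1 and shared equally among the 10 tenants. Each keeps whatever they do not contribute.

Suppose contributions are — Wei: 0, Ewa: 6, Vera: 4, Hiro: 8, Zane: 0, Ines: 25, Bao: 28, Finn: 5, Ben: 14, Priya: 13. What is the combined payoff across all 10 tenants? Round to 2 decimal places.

506.30 credits

Total contributed: 0 + 6 + 4 + 8 + 0 + 25 + 28 + 5 + 14 + 13 = 103; total kept: 10 × 29 − 103 = 187.
The common-amenities fund pays out 3.1 × 103 = 319.30 in aggregate.
Group total = 187 + 319.30 = 506.30.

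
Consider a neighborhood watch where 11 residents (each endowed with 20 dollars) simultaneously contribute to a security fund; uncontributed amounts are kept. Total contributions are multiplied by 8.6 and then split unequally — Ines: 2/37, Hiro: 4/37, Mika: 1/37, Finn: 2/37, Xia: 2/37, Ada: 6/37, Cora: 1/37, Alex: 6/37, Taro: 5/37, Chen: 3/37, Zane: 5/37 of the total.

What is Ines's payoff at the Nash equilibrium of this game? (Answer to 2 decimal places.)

57.19 dollars

For player j, contributing a unit is worthwhile iff 8.6 × (j's share) ≥ 1, i.e. iff j's share is at least 0.1163.
Ada, Alex, Taro and Zane are above the threshold, contributing 20 each; the remaining 7 contribute 0. Total contributed: 80.
Ines keeps 20 and receives 8.6 × 80 × 2/37 = 37.19 from the security fund, for a payoff of 57.19.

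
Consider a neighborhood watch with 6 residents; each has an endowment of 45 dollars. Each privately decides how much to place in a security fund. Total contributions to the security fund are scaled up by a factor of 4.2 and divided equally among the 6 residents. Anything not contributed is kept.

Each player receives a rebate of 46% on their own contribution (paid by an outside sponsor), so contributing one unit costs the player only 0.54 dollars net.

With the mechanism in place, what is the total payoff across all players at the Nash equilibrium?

1258.20 dollars

The effective private return per unit is now (4.2/6) / 0.54 = 1.2963 > 1, so every player's dominant strategy flips to full contribution.
At the Nash equilibrium everyone contributes 45. Group total payoff = 6 × (45 × 0.46 + 4.2 × 45) = 1258.20.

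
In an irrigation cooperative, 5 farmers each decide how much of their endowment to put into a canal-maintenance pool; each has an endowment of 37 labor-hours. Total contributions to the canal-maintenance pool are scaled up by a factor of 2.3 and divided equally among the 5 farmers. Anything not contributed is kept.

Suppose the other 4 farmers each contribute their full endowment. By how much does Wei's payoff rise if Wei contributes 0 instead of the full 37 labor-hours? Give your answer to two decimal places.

19.98 labor-hours

Switching from a contribution of 37 to 0 lets Wei keep an extra 37 labor-hours, but lowers the canal-maintenance pool by 37, which costs Wei their own share of that drop: 2.3/5 × 37 = 17.02.
Net gain = 37 − 17.02 = 19.98. The private return per contributed unit (0.4600) is below 1, so free-riding is indeed the best response regardless of what the others do.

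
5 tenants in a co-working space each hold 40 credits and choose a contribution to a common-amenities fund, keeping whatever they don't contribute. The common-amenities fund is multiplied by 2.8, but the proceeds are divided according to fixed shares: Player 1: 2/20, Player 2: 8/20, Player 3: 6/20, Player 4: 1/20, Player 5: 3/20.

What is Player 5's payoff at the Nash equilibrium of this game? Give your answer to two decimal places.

56.80 credits

Player j's private return per contributed unit is 2.8 × (j's share). Contributing is weakly dominant for j when that share is at least 1/2.8 = 0.3571, and contributing 0 is dominant otherwise.
The only share above 0.3571 is Player 2's 8/20, contributing 40; the remaining 4 contribute 0. Total contributed: 40.
Player 5 keeps 40 and receives 2.8 × 40 × 3/20 = 16.80 from the common-amenities fund, for a payoff of 56.80.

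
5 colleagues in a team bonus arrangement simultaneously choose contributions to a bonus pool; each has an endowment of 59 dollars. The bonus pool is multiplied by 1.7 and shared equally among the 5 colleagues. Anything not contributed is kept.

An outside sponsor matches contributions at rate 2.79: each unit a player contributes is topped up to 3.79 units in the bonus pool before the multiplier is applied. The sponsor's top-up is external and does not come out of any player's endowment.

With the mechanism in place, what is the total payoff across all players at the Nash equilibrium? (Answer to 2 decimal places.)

1900.69 dollars

With the mechanism, a contributed unit returns 1.7 × 3.79 / 5 = 1.2886 per unit of net cost to the contributor — now above 1 — so contributing fully is weakly dominant for every player.
So the Nash equilibrium is full contribution by all 5; the group earns 1.7 × 3.79 × 295 = 1900.69.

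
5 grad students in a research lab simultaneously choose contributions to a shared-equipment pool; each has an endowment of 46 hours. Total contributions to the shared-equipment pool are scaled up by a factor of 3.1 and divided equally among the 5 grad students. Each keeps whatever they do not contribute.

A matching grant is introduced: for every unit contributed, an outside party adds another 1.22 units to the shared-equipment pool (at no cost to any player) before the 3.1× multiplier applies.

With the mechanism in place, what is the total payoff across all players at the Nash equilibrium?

The effective private return per unit is now 3.1 × 2.22 / 5 = 1.3764 > 1, so every player's dominant strategy flips to full contribution.
At the Nash equilibrium everyone contributes 46. Group total payoff = 3.1 × 2.22 × 230 = 1582.86.

1582.86 hours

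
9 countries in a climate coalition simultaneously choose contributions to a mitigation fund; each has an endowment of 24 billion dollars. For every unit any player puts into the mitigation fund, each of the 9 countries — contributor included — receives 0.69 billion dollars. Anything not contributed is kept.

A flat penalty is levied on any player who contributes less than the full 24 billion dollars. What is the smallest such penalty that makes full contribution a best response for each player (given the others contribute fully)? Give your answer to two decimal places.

7.44 billion dollars

Given the others contribute fully, the best deviation is to contribute 0 (any partial contribution still incurs the fine and gives up units whose private return 0.69 is below 1).
Deviating from 24 to 0 saves 24 billion dollars but forfeits the deviator's share of the drop in the mitigation fund: 0.69 × 24 = 16.56.
So the deviation gain is 24 − 16.56 = 7.44, and the fine must be at least 7.44 billion dollars to wipe it out.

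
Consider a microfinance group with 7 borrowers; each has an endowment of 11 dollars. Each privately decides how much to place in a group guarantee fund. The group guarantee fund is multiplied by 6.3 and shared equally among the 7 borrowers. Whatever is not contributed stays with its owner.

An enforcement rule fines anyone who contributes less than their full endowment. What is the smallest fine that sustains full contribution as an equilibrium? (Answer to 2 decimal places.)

Given the others contribute fully, the best deviation is to contribute 0 (any partial contribution still incurs the fine and gives up units whose private return 0.9000 is below 1).
Deviating from 11 to 0 saves 11 dollars but forfeits the deviator's share of the drop in the group guarantee fund: 6.3/7 × 11 = 9.90.
So the deviation gain is 11 − 9.90 = 1.10, and the fine must be at least 1.10 dollars to wipe it out.

1.10 dollars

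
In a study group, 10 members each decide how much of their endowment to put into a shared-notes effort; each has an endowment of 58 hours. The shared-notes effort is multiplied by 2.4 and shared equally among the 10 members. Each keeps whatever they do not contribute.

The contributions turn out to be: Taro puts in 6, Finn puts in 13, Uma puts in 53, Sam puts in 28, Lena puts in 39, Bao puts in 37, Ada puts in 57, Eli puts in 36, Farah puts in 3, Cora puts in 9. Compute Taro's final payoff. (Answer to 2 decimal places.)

119.44 hours

Total contributed: 6 + 13 + 53 + 28 + 39 + 37 + 57 + 36 + 3 + 9 = 281.
Each receives 2.4 × 281 / 10 = 67.44 from the shared-notes effort.
Taro keeps 58 − 6 = 52, so Taro's payoff is 52 + 67.44 = 119.44.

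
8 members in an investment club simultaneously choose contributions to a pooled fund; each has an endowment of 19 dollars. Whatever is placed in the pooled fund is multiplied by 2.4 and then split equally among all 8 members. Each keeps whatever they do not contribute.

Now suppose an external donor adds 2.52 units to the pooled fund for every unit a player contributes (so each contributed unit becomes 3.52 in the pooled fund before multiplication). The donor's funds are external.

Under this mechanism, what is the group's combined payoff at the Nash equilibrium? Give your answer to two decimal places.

1284.10 dollars

With the mechanism, a contributed unit returns 2.4 × 3.52 / 8 = 1.0560 per unit of net cost to the contributor — now above 1 — so contributing fully is weakly dominant for every player.
At the Nash equilibrium everyone contributes 19. Group total payoff = 2.4 × 3.52 × 152 = 1284.10.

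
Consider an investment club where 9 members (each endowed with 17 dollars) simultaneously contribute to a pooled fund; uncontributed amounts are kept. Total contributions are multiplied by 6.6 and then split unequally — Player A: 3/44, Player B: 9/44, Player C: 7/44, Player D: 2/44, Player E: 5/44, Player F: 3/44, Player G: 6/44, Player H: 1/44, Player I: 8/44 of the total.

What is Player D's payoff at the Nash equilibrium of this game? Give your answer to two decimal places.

32.30 dollars

Player j's private return per contributed unit is 6.6 × (j's share). Contributing is weakly dominant for j when that share is at least 1/6.6 = 0.1515, and contributing 0 is dominant otherwise.
Player B, Player C and Player I are above the threshold, contributing 17 each; the remaining 6 contribute 0. Total contributed: 51.
Player D keeps 17 and receives 6.6 × 51 × 2/44 = 15.30 from the pooled fund, for a payoff of 32.30.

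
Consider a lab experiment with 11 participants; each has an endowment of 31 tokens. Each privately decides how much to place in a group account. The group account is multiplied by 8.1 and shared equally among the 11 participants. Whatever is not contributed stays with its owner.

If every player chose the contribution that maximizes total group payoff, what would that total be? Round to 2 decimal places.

Each contributed unit returns 8.100 to the group as a whole (0.7364 to each of 11 players), which exceeds 1, so the social optimum is full contribution: group total = 8.100 × 341 = 2762.10.

2762.10 tokens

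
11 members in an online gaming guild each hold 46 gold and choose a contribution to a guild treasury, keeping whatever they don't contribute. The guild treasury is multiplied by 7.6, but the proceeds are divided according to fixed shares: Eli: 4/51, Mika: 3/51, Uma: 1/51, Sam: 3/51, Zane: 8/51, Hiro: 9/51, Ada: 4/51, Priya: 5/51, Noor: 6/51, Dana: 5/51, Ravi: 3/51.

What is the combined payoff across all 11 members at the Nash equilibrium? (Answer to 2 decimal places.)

1113.20 gold

A player with share s gets back 7.6·s per unit contributed, so full contribution is dominant for anyone with s > 1/7.6 = 0.1316 and zero contribution is dominant for anyone below.
Zane and Hiro are above the threshold, contributing 46 each; the remaining 9 contribute 0. Total contributed: 92.
The guild treasury pays out 7.6 × 92 = 699.20 in total (split across the unequal shares, but the aggregate is all that matters for the group sum).
The 9 free-riders keep 46 each, adding 414. Group total = 414 + 699.20 = 1113.20.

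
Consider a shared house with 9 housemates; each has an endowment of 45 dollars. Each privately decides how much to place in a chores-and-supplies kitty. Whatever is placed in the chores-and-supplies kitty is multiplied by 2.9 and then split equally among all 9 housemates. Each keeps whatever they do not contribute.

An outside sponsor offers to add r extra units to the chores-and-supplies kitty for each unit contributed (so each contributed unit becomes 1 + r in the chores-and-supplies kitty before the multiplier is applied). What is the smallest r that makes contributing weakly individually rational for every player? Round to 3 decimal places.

2.103

With matching at rate r, one contributed unit becomes (1 + r) in the chores-and-supplies kitty and returns 2.9 × (1 + r) / 9 to the contributor.
Setting this equal to 1: 1 + r = 9/2.9 = 3.1034.
So the minimum matching rate is r = 3.1034 − 1 = 2.103.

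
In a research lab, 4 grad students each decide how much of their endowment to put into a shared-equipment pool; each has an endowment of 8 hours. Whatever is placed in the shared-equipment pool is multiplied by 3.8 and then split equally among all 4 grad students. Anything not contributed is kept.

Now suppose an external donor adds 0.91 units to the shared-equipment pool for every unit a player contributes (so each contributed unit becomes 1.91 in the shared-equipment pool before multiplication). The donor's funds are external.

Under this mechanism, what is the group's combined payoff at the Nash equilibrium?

232.26 hours

The effective private return per unit is now 3.8 × 1.91 / 4 = 1.8145 > 1, so every player's dominant strategy flips to full contribution.
At the Nash equilibrium everyone contributes 8. Group total payoff = 3.8 × 1.91 × 32 = 232.26.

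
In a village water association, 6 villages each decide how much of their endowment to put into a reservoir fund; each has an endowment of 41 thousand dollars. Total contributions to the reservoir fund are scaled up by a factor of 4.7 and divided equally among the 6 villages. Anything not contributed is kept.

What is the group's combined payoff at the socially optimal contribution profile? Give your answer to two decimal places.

Each contributed unit returns 4.700 to the group as a whole (0.7833 to each of 6 players), which exceeds 1, so the social optimum is full contribution: group total = 4.700 × 246 = 1156.20.

1156.20 thousand dollars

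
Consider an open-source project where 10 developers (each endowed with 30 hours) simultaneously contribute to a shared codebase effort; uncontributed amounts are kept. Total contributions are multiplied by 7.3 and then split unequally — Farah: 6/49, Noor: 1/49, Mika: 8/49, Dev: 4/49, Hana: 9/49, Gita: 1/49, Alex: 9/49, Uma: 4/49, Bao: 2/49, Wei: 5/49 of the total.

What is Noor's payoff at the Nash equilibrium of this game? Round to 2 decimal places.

For player j, contributing a unit is worthwhile iff 7.3 × (j's share) ≥ 1, i.e. iff j's share is at least 0.1370.
Mika, Hana and Alex are above the threshold, contributing 30 each; the remaining 7 contribute 0. Total contributed: 90.
Noor keeps 30 and receives 7.3 × 90 × 1/49 = 13.41 from the shared codebase effort, for a payoff of 43.41.

43.41 hours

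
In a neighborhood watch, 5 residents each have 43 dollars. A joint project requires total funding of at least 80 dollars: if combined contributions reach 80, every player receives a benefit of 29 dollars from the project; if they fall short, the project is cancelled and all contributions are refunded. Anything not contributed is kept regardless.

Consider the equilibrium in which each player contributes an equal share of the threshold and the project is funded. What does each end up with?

Equal share of the threshold: 80/5 = 16.
At this profile no one gains by cutting their contribution: any cut drops the total below 80, the project is cancelled, contributions are refunded, and the deviator ends with 43, which is less than 43 − 16 + 29 = 56. Contributing more than 16 just wastes the excess. So contributing exactly 16 is a best response.
Each player's payoff: 43 − 16 + 29 = 56.

56 dollars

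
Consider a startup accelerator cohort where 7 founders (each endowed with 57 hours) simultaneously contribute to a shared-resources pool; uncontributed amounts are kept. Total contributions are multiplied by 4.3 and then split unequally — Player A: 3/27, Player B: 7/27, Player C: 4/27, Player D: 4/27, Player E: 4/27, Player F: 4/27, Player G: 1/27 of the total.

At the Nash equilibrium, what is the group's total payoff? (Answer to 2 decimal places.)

A player with share s gets back 4.3·s per unit contributed, so full contribution is dominant for anyone with s > 1/4.3 = 0.2326 and zero contribution is dominant for anyone below.
Player B alone (share 7/27) is above the threshold, contributing 57; the remaining 6 contribute 0. Total contributed: 57.
The shared-resources pool pays out 4.3 × 57 = 245.10 in total (split across the unequal shares, but the aggregate is all that matters for the group sum).
The 6 free-riders keep 57 each, adding 342. Group total = 342 + 245.10 = 587.10.

587.10 hours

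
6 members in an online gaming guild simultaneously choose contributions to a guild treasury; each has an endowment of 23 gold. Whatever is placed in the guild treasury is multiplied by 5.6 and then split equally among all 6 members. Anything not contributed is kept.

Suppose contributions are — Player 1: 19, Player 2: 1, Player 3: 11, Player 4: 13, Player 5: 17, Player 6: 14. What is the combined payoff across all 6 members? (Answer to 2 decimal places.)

483.00 gold

Total contributed: 19 + 1 + 11 + 13 + 17 + 14 = 75; total kept: 6 × 23 − 75 = 63.
The guild treasury pays out 5.6 × 75 = 420.00 in aggregate.
Group total = 63 + 420.00 = 483.00.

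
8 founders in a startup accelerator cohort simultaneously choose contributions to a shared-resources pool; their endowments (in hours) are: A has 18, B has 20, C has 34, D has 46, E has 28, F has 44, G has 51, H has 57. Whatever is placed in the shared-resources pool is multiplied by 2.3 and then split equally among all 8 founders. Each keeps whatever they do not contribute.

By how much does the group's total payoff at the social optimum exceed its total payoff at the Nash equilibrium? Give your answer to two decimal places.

The private return per contributed unit is 2.3/8 = 0.2875 < 1 for every player regardless of endowment, so the Nash equilibrium is zero contribution and the group total is Σ E_j = 18 + 20 + 34 + 46 + 28 + 44 + 51 + 57 = 298.
Each contributed unit returns 2.300 to the group, so the social optimum is full contribution by everyone: group total = 2.300 × 298 = 685.40.
Efficiency loss = (2.300 − 1) × 298 = 387.40.

387.40 hours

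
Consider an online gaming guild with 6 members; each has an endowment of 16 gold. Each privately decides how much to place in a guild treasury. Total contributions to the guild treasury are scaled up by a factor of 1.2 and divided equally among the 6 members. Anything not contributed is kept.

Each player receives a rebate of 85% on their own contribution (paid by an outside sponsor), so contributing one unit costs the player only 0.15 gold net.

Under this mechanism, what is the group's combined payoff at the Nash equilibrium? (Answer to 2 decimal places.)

The effective private return per unit is now (1.2/6) / 0.15 = 1.3333 > 1, so every player's dominant strategy flips to full contribution.
At the Nash equilibrium everyone contributes 16. Group total payoff = 6 × (16 × 0.85 + 1.2 × 16) = 196.80.

196.80 gold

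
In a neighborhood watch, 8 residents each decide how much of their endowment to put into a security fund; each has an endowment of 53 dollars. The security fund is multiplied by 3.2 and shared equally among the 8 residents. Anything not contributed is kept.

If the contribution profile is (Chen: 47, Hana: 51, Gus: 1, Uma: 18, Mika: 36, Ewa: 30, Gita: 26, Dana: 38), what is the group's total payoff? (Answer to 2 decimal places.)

Total contributed: 47 + 51 + 1 + 18 + 36 + 30 + 26 + 38 = 247; total kept: 8 × 53 − 247 = 177.
The security fund pays out 3.2 × 247 = 790.40 in aggregate.
Group total = 177 + 790.40 = 967.40.

967.40 dollars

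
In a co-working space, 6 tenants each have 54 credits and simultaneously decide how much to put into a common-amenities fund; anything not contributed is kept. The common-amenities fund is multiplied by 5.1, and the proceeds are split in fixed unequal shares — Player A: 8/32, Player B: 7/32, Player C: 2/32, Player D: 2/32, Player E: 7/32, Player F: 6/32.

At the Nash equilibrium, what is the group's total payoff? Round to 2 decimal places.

988.20 credits

Each unit j contributes comes back to j as 5.1 × (j's share), so j prefers to contribute only if that share exceeds 1/5.1 = 0.1961; otherwise keeping the unit dominates.
Player A, Player B and Player E clear that bar, contributing 54 each; the remaining 3 contribute 0. Total contributed: 162.
The common-amenities fund pays out 5.1 × 162 = 826.20 in total (split across the unequal shares, but the aggregate is all that matters for the group sum).
The 3 free-riders keep 54 each, adding 162. Group total = 162 + 826.20 = 988.20.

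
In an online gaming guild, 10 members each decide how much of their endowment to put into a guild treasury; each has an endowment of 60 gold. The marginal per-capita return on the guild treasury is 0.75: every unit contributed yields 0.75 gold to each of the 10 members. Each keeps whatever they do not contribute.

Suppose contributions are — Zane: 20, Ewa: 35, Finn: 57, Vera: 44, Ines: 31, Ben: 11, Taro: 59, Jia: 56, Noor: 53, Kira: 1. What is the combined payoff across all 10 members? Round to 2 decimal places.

2985.50 gold

Total contributed: 20 + 35 + 57 + 44 + 31 + 11 + 59 + 56 + 53 + 1 = 367; total kept: 10 × 60 − 367 = 233.
The guild treasury pays out 0.75 × 10 × 367 = 2752.50 in aggregate.
Group total = 233 + 2752.50 = 2985.50.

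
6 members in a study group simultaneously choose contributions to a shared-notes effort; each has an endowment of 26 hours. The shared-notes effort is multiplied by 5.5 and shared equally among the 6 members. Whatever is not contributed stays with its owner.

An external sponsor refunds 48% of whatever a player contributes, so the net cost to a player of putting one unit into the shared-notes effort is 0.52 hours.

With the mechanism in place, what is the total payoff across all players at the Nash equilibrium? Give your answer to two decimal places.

932.88 hours

The effective private return per unit is now (5.5/6) / 0.52 = 1.7628 > 1, so every player's dominant strategy flips to full contribution.
So the Nash equilibrium is full contribution by all 6; the group earns 6 × (26 × 0.48 + 5.5 × 26) = 932.88.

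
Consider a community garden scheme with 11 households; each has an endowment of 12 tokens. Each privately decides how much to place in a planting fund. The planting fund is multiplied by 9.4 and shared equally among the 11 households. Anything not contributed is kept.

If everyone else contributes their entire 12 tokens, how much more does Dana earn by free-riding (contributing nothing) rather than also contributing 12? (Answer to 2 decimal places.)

Switching from a contribution of 12 to 0 lets Dana keep an extra 12 tokens, but lowers the planting fund by 12, which costs Dana their own share of that drop: 9.4/11 × 12 = 10.25.
Net gain = 12 − 10.25 = 1.75. The private return per contributed unit (0.8545) is below 1, so free-riding is indeed the best response regardless of what the others do.

1.75 tokens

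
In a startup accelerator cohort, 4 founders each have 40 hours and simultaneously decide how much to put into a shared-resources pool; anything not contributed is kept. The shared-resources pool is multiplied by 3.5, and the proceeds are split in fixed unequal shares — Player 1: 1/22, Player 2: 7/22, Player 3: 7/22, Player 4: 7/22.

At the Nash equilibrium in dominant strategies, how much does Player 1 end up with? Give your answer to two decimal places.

59.09 hours

Player j's private return per contributed unit is 3.5 × (j's share). Contributing is weakly dominant for j when that share is at least 1/3.5 = 0.2857, and contributing 0 is dominant otherwise.
The shares above 0.2857 belong to Player 2, Player 3 and Player 4, contributing 40 each; the remaining 1 contribute 0. Total contributed: 120.
Player 1 keeps 40 and receives 3.5 × 120 × 1/22 = 19.09 from the shared-resources pool, for a payoff of 59.09.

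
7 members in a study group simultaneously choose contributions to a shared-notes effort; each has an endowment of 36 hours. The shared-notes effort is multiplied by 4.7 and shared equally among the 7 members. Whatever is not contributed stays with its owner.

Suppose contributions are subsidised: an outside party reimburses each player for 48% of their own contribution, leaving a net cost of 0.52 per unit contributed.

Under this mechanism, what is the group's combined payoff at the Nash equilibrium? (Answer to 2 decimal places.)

1305.36 hours

The effective private return per unit is now (4.7/7) / 0.52 = 1.2912 > 1, so every player's dominant strategy flips to full contribution.
At the Nash equilibrium everyone contributes 36. Group total payoff = 7 × (36 × 0.48 + 4.7 × 36) = 1305.36.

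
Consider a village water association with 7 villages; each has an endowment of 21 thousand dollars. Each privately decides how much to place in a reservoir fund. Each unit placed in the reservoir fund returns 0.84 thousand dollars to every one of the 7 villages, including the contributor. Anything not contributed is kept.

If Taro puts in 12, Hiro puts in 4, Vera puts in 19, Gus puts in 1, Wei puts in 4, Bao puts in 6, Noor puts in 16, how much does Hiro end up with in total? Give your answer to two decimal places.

69.08 thousand dollars

Total contributed: 12 + 4 + 19 + 1 + 4 + 6 + 16 = 62.
Each receives 0.84 × 62 = 52.08 from the reservoir fund.
Hiro keeps 21 − 4 = 17, so Hiro's payoff is 17 + 52.08 = 69.08.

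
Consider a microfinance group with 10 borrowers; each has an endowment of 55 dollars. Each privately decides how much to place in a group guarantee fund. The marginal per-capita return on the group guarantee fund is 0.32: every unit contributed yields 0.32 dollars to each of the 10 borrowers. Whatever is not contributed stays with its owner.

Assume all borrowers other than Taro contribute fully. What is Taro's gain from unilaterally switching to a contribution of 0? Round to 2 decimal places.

Switching from a contribution of 55 to 0 lets Taro keep an extra 55 dollars, but lowers the group guarantee fund by 55, which costs Taro their own share of that drop: 0.32 × 55 = 17.60.
Net gain = 55 − 17.60 = 37.40. The private return per contributed unit (0.32) is below 1, so free-riding is indeed the best response regardless of what the others do.

37.40 dollars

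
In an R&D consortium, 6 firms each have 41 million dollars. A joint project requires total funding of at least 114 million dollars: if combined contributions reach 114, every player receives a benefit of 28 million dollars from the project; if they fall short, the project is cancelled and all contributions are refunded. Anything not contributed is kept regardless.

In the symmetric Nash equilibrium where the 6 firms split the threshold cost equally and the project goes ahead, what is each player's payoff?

Equal share of the threshold: 114/6 = 19.
At this profile no one gains by cutting their contribution: any cut drops the total below 114, the project is cancelled, contributions are refunded, and the deviator ends with 41, which is less than 41 − 19 + 28 = 50. Contributing more than 19 just wastes the excess. So contributing exactly 19 is a best response.
Each player's payoff: 41 − 19 + 28 = 50.

50 million dollars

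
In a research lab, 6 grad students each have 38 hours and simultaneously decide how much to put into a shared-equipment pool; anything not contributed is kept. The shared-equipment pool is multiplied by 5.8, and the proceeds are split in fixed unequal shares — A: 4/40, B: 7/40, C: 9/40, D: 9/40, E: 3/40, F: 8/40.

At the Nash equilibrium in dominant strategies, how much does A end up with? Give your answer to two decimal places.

126.16 hours

A player with share s gets back 5.8·s per unit contributed, so full contribution is dominant for anyone with s > 1/5.8 = 0.1724 and zero contribution is dominant for anyone below.
The shares above 0.1724 belong to B, C, D and F, contributing 38 each; the remaining 2 contribute 0. Total contributed: 152.
A keeps 38 and receives 5.8 × 152 × 4/40 = 88.16 from the shared-equipment pool, for a payoff of 126.16.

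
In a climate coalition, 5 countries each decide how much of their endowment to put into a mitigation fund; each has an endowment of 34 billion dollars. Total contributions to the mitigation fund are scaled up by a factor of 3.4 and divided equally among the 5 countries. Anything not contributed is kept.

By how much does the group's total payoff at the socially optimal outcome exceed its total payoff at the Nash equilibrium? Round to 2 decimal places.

408.00 billion dollars

Each contributed unit returns 3.4/5 = 0.6800 to its contributor — below 1 — so contributing 0 is dominant for every player. At the Nash equilibrium everyone keeps their 34, and the group total is 5 × 34 = 170.
Each contributed unit returns 3.400 to the group as a whole (0.6800 to each of 5 players), which exceeds 1, so the social optimum is full contribution: group total = 3.400 × 170 = 578.00.
Efficiency loss = 578.00 − 170 = 408.00.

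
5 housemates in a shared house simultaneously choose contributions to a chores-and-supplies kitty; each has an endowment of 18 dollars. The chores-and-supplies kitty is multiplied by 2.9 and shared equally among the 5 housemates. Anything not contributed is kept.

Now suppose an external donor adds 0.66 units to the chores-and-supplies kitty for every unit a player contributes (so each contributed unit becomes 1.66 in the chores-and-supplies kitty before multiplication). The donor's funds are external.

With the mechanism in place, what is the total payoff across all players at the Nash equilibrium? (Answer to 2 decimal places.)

90.00 dollars

The effective private return is 2.9 × 1.66 / 5 = 0.9628, which is still under 1, so the mechanism doesn't change anyone's dominant strategy: zero contribution.
Everyone keeps their endowment and the group total is 5 × 18 = 90.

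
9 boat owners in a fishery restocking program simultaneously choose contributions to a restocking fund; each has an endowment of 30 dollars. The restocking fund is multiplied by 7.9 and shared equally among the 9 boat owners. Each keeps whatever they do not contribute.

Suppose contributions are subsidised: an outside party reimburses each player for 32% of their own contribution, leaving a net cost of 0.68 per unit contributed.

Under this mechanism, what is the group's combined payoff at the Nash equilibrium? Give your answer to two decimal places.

2219.40 dollars

Under the mechanism each unit contributed yields (7.9/9) / 0.68 = 1.2908 back to its contributor per unit of net cost, which exceeds 1, making full contribution the dominant choice for everyone.
At the Nash equilibrium everyone contributes 30. Group total payoff = 9 × (30 × 0.32 + 7.9 × 30) = 2219.40.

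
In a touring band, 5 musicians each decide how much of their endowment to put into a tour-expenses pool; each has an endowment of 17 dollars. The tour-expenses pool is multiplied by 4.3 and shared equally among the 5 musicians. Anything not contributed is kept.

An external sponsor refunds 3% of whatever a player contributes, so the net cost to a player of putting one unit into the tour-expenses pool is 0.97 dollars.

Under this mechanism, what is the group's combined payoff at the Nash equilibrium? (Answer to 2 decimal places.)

Even with the mechanism, each unit contributed returns only (4.3/5) / 0.97 = 0.8866 per unit of net cost, so contributing nothing is still dominant.
At the Nash equilibrium no one contributes; group total payoff = 5 × 17 = 85.

85.00 dollars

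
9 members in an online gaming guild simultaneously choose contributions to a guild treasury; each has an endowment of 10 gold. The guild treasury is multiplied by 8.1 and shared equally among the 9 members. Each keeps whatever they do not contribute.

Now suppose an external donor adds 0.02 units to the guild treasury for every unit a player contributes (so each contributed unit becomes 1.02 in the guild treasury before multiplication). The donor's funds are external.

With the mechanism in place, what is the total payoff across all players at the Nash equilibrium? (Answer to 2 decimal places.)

With the mechanism, a contributed unit returns 8.1 × 1.02 / 9 = 0.9180 per unit of net cost — still below 1 — so contributing 0 remains dominant for every player.
Everyone keeps their endowment and the group total is 9 × 10 = 90.

90.00 gold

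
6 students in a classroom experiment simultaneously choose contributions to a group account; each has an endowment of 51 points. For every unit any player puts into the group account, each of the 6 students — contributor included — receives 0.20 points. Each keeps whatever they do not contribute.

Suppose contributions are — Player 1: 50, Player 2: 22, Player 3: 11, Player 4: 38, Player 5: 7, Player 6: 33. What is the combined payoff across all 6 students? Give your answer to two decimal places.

338.20 points

Total contributed: 50 + 22 + 11 + 38 + 7 + 33 = 161; total kept: 6 × 51 − 161 = 145.
The group account pays out 0.20 × 6 × 161 = 193.20 in aggregate.
Group total = 145 + 193.20 = 338.20.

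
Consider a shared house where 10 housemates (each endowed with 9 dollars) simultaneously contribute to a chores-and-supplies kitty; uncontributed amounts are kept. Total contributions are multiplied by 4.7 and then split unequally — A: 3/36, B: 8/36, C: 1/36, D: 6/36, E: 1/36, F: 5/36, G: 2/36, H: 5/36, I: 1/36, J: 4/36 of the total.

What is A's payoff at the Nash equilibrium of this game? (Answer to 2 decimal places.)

Each unit j contributes comes back to j as 4.7 × (j's share), so j prefers to contribute only if that share exceeds 1/4.7 = 0.2128; otherwise keeping the unit dominates.
Only B (8/36) clears that bar, contributing 9; the remaining 9 contribute 0. Total contributed: 9.
A keeps 9 and receives 4.7 × 9 × 3/36 = 3.53 from the chores-and-supplies kitty, for a payoff of 12.53.

12.53 dollars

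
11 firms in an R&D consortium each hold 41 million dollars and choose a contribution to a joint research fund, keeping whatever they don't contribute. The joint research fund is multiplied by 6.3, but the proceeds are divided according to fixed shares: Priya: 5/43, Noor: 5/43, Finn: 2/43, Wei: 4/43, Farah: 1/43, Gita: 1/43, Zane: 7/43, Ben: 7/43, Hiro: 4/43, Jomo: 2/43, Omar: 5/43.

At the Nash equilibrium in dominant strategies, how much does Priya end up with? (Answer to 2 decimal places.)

101.07 million dollars

For player j, contributing a unit is worthwhile iff 6.3 × (j's share) ≥ 1, i.e. iff j's share is at least 0.1587.
Zane and Ben are above the threshold, contributing 41 each; the remaining 9 contribute 0. Total contributed: 82.
Priya keeps 41 and receives 6.3 × 82 × 5/43 = 60.07 from the joint research fund, for a payoff of 101.07.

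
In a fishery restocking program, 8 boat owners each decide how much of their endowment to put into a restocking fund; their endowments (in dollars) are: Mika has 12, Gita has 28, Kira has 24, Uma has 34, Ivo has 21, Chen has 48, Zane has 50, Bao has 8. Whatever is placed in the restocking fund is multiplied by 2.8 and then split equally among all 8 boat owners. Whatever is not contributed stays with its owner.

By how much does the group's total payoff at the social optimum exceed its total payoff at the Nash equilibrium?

The private return per contributed unit is 2.8/8 = 0.3500 < 1 for every player regardless of endowment, so the Nash equilibrium is zero contribution and the group total is Σ E_j = 12 + 28 + 24 + 34 + 21 + 48 + 50 + 8 = 225.
Each contributed unit returns 2.800 to the group, so the social optimum is full contribution by everyone: group total = 2.800 × 225 = 630.00.
Efficiency loss = (2.800 − 1) × 225 = 405.00.

405.00 dollars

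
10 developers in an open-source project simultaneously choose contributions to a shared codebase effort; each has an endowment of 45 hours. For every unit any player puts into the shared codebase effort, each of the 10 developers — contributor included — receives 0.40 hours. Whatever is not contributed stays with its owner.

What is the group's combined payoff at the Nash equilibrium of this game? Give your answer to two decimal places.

The private return per contributed unit is 0.40 < 1, so contributing 0 is dominant for every player. At the Nash equilibrium everyone keeps their 45, and the group total is 10 × 45 = 450.

450.00 hours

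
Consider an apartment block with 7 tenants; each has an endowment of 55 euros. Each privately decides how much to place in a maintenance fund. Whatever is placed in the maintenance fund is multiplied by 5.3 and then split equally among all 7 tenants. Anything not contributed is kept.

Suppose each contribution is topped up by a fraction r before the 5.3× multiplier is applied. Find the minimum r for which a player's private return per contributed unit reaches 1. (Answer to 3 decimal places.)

0.321

With matching at rate r, one contributed unit becomes (1 + r) in the maintenance fund and returns 5.3 × (1 + r) / 7 to the contributor.
Setting this equal to 1: 1 + r = 7/5.3 = 1.3208.
So the minimum matching rate is r = 1.3208 − 1 = 0.321.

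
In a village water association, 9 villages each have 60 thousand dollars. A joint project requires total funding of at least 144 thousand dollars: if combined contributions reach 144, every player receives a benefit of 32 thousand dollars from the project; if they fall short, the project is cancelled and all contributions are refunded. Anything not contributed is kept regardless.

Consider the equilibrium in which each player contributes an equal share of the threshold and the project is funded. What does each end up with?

76 thousand dollars

Equal share of the threshold: 144/9 = 16.
At this profile no one gains by cutting their contribution: any cut drops the total below 144, the project is cancelled, contributions are refunded, and the deviator ends with 60, which is less than 60 − 16 + 32 = 76. Contributing more than 16 just wastes the excess. So contributing exactly 16 is a best response.
Each player's payoff: 60 − 16 + 32 = 76.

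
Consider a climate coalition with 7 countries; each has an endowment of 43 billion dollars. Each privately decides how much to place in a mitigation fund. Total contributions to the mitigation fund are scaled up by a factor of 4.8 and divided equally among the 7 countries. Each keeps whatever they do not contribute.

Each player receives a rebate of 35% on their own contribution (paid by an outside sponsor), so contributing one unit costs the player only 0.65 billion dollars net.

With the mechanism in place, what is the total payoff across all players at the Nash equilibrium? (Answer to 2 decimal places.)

1550.15 billion dollars

With the mechanism, a contributed unit returns (4.8/7) / 0.65 = 1.0549 per unit of net cost to the contributor — now above 1 — so contributing fully is weakly dominant for every player.
At the Nash equilibrium everyone contributes 43. Group total payoff = 7 × (43 × 0.35 + 4.8 × 43) = 1550.15.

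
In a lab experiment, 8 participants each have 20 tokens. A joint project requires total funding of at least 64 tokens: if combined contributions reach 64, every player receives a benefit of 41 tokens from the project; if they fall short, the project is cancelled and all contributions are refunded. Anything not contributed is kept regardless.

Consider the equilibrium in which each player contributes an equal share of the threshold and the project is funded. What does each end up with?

53 tokens

Equal share of the threshold: 64/8 = 8.
At this profile no one gains by cutting their contribution: any cut drops the total below 64, the project is cancelled, contributions are refunded, and the deviator ends with 20, which is less than 20 − 8 + 41 = 53. Contributing more than 8 just wastes the excess. So contributing exactly 8 is a best response.
Each player's payoff: 20 − 8 + 41 = 53.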